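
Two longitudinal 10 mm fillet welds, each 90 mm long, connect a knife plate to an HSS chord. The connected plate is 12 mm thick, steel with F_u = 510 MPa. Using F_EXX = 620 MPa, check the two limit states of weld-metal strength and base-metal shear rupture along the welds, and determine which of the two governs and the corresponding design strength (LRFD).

φR_n ≈ 355 kN (weld metal governs)

t_e = 0.707 × 10 = 7.07 mm; L = 180 mm.
Weld metal: φR_n = 0.75 × 0.6 × 620 × 7.07 × 180 × 10⁻³ = 355.1 kN.
Base metal (shear rupture): φR_n = 0.75 × 0.6 × 510 × 12 × 180 × 10⁻³ = 495.7 kN.
Governing: weld metal.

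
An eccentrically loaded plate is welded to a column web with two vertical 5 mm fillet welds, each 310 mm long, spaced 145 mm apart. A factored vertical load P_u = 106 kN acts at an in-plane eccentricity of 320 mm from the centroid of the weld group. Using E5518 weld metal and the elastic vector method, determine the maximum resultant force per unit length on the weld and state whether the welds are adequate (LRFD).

E55XX → F_EXX = 550 MPa.
Total weld length L_w = 620 mm. Treat welds as unit-width lines.
Polar moment about centroid: J = 2[d³/12 + d(b/2)²] = 2[310³/12 + 310×72.5²] = 8224000 mm³.
Direct shear f_v = P/L_w = 106×10³ / 620 = 171 N/mm (vertical).
Torsion M = P·e = 106×10³ × 320 = 33920000 N·mm.
Critical point at (x, y) = (72.5, 155) from centroid. f_tx = M·y/J = 639.3 N/mm; f_ty = M·x/J = 299 N/mm.
Resultant f_max = √[f_tx² + (f_v + f_ty)²] = √[639.3² + (171 + 299)²] = 793.5 N/mm.
Capacity per unit length: φr_n = 0.75 × 0.6 × 550 × (0.707 × 5) = 874.9 N/mm.
793.5 ≤ 874.9 → adequate.

f_max ≈ 793 N/mm; adequate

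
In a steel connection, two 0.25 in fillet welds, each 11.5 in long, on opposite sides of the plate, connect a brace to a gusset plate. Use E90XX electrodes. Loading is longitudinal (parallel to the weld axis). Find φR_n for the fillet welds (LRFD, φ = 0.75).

E90XX → F_EXX = 90 ksi.
Effective throat t_e = 0.707 × 0.25 = 0.1767 in.
Total length L = 23 in; A_we = 0.1767 × 23 = 4.065 in².
F_nw = 0.6 F_EXX = 0.6 × 90 = 54 ksi.
φR_n = 0.75 × 54 × 4.065 = 164.6 kips.

φR_n ≈ 165 kips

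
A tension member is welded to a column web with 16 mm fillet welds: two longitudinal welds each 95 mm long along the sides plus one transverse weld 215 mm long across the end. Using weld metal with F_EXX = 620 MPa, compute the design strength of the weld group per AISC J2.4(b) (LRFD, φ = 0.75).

φR_n ≈ 1530 kN

t_e = 0.707 × 16 = 11.31 mm.
R_nwl = 0.6 × 620 × 11.31 × 190 × 10⁻³ = 799.5 kN (longitudinal, 2 welds).
R_nwt = 0.6 × 620 × 11.31 × 215 × 10⁻³ = 904.7 kN (transverse, base value).
(i) R_nwl + R_nwt = 1704 kN; (ii) 0.85 R_nwl + 1.5 R_nwt = 2037 kN.
R_n = max = 2037 kN [governs: (ii)]; φR_n = 1528 kN.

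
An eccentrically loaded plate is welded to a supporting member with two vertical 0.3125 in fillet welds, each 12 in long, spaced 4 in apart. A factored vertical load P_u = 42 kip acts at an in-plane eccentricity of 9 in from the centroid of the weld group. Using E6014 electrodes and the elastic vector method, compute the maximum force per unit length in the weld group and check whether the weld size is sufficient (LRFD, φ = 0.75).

E60XX → F_EXX = 60 ksi.
Total weld length L_w = 24 in. Treat welds as unit-width lines.
Polar moment about centroid: J = 2[d³/12 + d(b/2)²] = 2[12³/12 + 12×2²] = 384 in³.
Direct shear f_v = P/L_w = 42 / 24 = 1.75 kip/in (vertical).
Torsion M = P·e = 42 × 9 = 378 kip·in.
Critical point at (x, y) = (2, 6) from centroid. f_tx = M·y/J = 5.906 kip/in; f_ty = M·x/J = 1.969 kip/in.
Resultant f_max = √[f_tx² + (f_v + f_ty)²] = √[5.906² + (1.75 + 1.969)²] = 6.979 kip/in.
Capacity per unit length: φr_n = 0.75 × 0.6 × 60 × (0.707 × 0.3125) = 5.965 kip/in.
6.979 > 5.965 → NOT adequate.

f_max ≈ 6.98 kip/in; NOT adequate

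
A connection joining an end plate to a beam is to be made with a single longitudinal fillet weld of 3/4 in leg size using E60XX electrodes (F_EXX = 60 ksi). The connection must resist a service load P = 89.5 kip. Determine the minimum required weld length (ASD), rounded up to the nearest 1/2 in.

Throat t_e = 0.707 × 0.75 = 0.5302 in.
r_n/Ω = (0.6 × 60 × 0.5302) / 2.0 = 9.544 kip/in.
L_req = P / (r_n/Ω) = 89.5 / 9.544 = 9.377 in total.
Round up → use L = 9.5 in.

L = 9.5 in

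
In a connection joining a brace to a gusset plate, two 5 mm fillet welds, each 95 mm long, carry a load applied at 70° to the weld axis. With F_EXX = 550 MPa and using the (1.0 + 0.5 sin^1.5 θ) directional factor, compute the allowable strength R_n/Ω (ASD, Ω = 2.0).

t_e = 0.707 × 5 = 3.535 mm; A_we = 3.535 × 190 = 671.6 mm².
Directional factor: 1.0 + 0.5 sin^1.5(70°) = 1.455.
F_nw = 0.6 × 550 × 1.455 = 480.3 MPa.
R_n/Ω = (480.3 × 671.6) / 2.0 × 10⁻³ = 161.3 kN.

R_n/Ω ≈ 161 kN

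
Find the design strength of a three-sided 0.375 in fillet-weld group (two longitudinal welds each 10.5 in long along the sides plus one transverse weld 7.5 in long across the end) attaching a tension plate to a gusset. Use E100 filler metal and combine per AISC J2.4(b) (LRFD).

φR_n ≈ 347 kips

E100XX → F_EXX = 100 ksi.
t_e = 0.707 × 0.375 = 0.2651 in.
R_nwl = 0.6 × 100 × 0.2651 × 21 = 334.1 kips (longitudinal, 2 welds).
R_nwt = 0.6 × 100 × 0.2651 × 7.5 = 119.3 kips (transverse, base value).
(i) R_nwl + R_nwt = 453.4 kips; (ii) 0.85 R_nwl + 1.5 R_nwt = 462.9 kips.
R_n = max = 462.9 kips [governs: (ii)]; φR_n = 347.2 kips.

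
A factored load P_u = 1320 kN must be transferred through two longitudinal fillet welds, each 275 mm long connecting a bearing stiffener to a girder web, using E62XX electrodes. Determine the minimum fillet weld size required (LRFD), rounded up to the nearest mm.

w = 13 mm

E62XX → F_EXX = 620 MPa.
Total weld length L = 550 mm.
Required throat t_e = P_u / (φ × 0.6 F_EXX × L) = 1320 / (0.75 × 0.6 × 620 × 550 × 10⁻³) = 8.602 mm.
Required leg w = t_e / 0.707 = 12.17 mm → use 13 mm.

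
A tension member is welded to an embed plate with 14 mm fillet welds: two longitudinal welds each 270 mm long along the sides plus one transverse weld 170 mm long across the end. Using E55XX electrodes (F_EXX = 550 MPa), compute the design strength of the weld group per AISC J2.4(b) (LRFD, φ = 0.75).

t_e = 0.707 × 14 = 9.898 mm.
R_nwl = 0.6 × 550 × 9.898 × 540 × 10⁻³ = 1764 kN (longitudinal, 2 welds).
R_nwt = 0.6 × 550 × 9.898 × 170 × 10⁻³ = 555.3 kN (transverse, base value).
(i) R_nwl + R_nwt = 2319 kN; (ii) 0.85 R_nwl + 1.5 R_nwt = 2332 kN.
R_n = max = 2332 kN [governs: (ii)]; φR_n = 1749 kN.

φR_n ≈ 1750 kN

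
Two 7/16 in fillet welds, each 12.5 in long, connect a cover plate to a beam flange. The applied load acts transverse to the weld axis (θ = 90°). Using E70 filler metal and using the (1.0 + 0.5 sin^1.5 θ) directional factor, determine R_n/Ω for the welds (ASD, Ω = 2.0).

R_n/Ω ≈ 244 kip

E70XX → F_EXX = 70 ksi.
t_e = 0.707 × 0.4375 = 0.3093 in; A_we = 0.3093 × 25 = 7.733 in².
Directional factor: 1.0 + 0.5 sin^1.5(90°) = 1.5.
F_nw = 0.6 × 70 × 1.5 = 63 ksi.
R_n/Ω = (63 × 7.733) / 2.0 = 243.6 kip.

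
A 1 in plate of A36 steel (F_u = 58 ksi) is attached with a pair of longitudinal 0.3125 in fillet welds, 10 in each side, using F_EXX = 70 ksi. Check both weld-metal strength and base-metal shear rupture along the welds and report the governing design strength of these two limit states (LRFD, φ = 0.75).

φR_n ≈ 139 kip (weld metal governs)

t_e = 0.707 × 0.3125 = 0.2209 in; L = 20 in.
Weld metal: φR_n = 0.75 × 0.6 × 70 × 0.2209 × 20 = 139.2 kip.
Base metal (shear rupture): φR_n = 0.75 × 0.6 × 58 × 1 × 20 = 522 kip.
Governing: weld metal.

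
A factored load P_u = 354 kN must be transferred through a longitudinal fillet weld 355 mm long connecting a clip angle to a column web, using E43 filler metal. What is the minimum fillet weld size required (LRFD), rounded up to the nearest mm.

w = 8 mm

E43XX → F_EXX = 430 MPa.
Total weld length L = 355 mm.
Required throat t_e = P_u / (φ × 0.6 F_EXX × L) = 354 / (0.75 × 0.6 × 430 × 355 × 10⁻³) = 5.153 mm.
Required leg w = t_e / 0.707 = 7.289 mm → use 8 mm.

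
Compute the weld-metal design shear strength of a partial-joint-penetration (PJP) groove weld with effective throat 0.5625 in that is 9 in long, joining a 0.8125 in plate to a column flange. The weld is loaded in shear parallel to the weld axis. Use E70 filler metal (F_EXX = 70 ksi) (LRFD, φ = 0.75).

φR_n ≈ 159 kip

Effective throat (given) t_e = 0.5625 in.
A_we = 0.5625 × 9 = 5.062 in².
F_nw = 0.6 F_EXX = 42 ksi.
φR_n = 0.75 × 42 × 5.062 = 159.5 kip.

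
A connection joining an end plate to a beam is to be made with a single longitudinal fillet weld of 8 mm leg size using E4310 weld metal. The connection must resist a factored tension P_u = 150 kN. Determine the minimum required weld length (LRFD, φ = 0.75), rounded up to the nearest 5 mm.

L = 140 mm

E43XX → F_EXX = 430 MPa.
Throat t_e = 0.707 × 8 = 5.656 mm.
φr_n = 0.75 × 0.6 × 430 × 5.656 × 10⁻³ = 1.094 kN/mm.
L_req = P_u / φr_n = 150 / 1.094 = 137.1 mm total.
Round up → use L = 140 mm.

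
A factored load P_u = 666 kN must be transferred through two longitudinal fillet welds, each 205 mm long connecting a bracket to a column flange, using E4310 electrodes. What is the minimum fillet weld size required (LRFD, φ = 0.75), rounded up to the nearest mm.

E43XX → F_EXX = 430 MPa.
Total weld length L = 410 mm.
Required throat t_e = P_u / (φ × 0.6 F_EXX × L) = 666 / (0.75 × 0.6 × 430 × 410 × 10⁻³) = 8.395 mm.
Required leg w = t_e / 0.707 = 11.87 mm → use 12 mm.

w = 12 mm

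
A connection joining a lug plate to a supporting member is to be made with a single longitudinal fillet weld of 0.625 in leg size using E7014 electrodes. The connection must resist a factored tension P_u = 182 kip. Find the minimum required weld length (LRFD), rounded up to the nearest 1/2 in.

L = 13.5 in

E70XX → F_EXX = 70 ksi.
Throat t_e = 0.707 × 0.625 = 0.4419 in.
φr_n = 0.75 × 0.6 × 70 × 0.4419 = 13.92 kip/in.
L_req = P_u / φr_n = 182 / 13.92 = 13.08 in total.
Round up → use L = 13.5 in.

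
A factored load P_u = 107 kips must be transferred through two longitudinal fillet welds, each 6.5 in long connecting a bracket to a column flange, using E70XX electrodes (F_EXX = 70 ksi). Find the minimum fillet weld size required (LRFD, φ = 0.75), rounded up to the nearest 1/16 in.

w = 3/8 in

Total weld length L = 13 in.
Required throat t_e = P_u / (φ × 0.6 F_EXX × L) = 107 / (0.75 × 0.6 × 70 × 13) = 0.2613 in.
Required leg w = t_e / 0.707 = 0.3696 in → use 3/8 in.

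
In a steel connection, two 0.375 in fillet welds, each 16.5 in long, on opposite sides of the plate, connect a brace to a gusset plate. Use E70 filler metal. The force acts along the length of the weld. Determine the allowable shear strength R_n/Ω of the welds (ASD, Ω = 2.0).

R_n/Ω ≈ 184 kips

E70XX → F_EXX = 70 ksi.
Effective throat t_e = 0.707 × 0.375 = 0.2651 in.
Total length L = 33 in; A_we = 0.2651 × 33 = 8.749 in².
F_nw = 0.6 F_EXX = 0.6 × 70 = 42 ksi.
R_n = 42 × 8.749 = 367.5 kips; R_n/Ω = 367.5/2.0 = 183.7 kips.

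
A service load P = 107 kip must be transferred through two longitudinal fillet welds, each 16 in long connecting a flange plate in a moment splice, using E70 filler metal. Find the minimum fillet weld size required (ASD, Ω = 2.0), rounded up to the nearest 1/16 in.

w = 1/4 in

E70XX → F_EXX = 70 ksi.
Total weld length L = 32 in.
Required throat t_e = P × Ω / (0.6 F_EXX × L) = 107 × 2.0 / (0.6 × 70 × 32) = 0.1592 in.
Required leg w = t_e / 0.707 = 0.2252 in → use 1/4 in.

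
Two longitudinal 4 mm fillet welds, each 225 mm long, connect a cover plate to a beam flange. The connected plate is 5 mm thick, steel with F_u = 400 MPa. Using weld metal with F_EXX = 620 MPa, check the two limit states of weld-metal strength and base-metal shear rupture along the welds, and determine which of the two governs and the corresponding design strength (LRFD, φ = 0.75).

t_e = 0.707 × 4 = 2.828 mm; L = 450 mm.
Weld metal: φR_n = 0.75 × 0.6 × 620 × 2.828 × 450 × 10⁻³ = 355.1 kN.
Base metal (shear rupture): φR_n = 0.75 × 0.6 × 400 × 5 × 450 × 10⁻³ = 405 kN.
Governing: weld metal.

φR_n ≈ 355 kN (weld metal governs)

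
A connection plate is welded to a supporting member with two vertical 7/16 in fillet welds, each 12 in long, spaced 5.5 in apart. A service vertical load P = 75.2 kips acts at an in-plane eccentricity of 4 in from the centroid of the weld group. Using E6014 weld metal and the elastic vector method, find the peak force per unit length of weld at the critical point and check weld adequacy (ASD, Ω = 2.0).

f_max ≈ 6.22 kip/in; NOT adequate

E60XX → F_EXX = 60 ksi.
Total weld length L_w = 24 in. Treat welds as unit-width lines.
Polar moment about centroid: J = 2[d³/12 + d(b/2)²] = 2[12³/12 + 12×2.75²] = 469.5 in³.
Direct shear f_v = P/L_w = 75.2 / 24 = 3.133 kip/in (vertical).
Torsion M = P·e = 75.2 × 4 = 300.8 kip·in.
Critical point at (x, y) = (2.75, 6) from centroid. f_tx = M·y/J = 3.844 kip/in; f_ty = M·x/J = 1.762 kip/in.
Resultant f_max = √[f_tx² + (f_v + f_ty)²] = √[3.844² + (3.133 + 1.762)²] = 6.224 kip/in.
Capacity per unit length: r_n/Ω = (1/2.0) × 0.6 × 60 × (0.707 × 0.4375) = 5.568 kip/in.
6.224 > 5.568 → NOT adequate.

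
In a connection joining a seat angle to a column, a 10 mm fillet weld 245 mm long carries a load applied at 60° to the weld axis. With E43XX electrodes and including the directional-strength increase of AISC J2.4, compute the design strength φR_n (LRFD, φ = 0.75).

φR_n ≈ 470 kN

E43XX → F_EXX = 430 MPa.
t_e = 0.707 × 10 = 7.07 mm; A_we = 7.07 × 245 = 1732 mm².
Directional factor: 1.0 + 0.5 sin^1.5(60°) = 1.403.
F_nw = 0.6 × 430 × 1.403 = 362 MPa.
φR_n = 0.75 × 362 × 1732 × 10⁻³ = 470.2 kN.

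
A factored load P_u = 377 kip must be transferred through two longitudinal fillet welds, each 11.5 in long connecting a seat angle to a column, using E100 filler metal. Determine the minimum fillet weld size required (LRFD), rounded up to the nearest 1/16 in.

w = 9/16 in

E100XX → F_EXX = 100 ksi.
Total weld length L = 23 in.
Required throat t_e = P_u / (φ × 0.6 F_EXX × L) = 377 / (0.75 × 0.6 × 100 × 23) = 0.3643 in.
Required leg w = t_e / 0.707 = 0.5152 in → use 9/16 in.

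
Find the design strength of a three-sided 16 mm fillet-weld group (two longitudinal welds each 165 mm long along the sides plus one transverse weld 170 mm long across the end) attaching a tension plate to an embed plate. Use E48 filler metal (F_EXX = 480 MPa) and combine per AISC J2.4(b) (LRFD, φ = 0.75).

t_e = 0.707 × 16 = 11.31 mm.
R_nwl = 0.6 × 480 × 11.31 × 330 × 10⁻³ = 1075 kN (longitudinal, 2 welds).
R_nwt = 0.6 × 480 × 11.31 × 170 × 10⁻³ = 553.8 kN (transverse, base value).
(i) R_nwl + R_nwt = 1629 kN; (ii) 0.85 R_nwl + 1.5 R_nwt = 1745 kN.
R_n = max = 1745 kN [governs: (ii)]; φR_n = 1308 kN.

φR_n ≈ 1310 kN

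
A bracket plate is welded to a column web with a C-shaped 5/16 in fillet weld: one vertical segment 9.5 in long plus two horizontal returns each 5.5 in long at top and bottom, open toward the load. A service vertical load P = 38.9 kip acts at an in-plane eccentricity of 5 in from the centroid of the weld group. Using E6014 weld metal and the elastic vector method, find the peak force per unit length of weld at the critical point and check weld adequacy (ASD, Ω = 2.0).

E60XX → F_EXX = 60 ksi.
Total weld length L_w = 20.5 in. Treat welds as unit-width lines.
Centroid: x̄ = 2×5.5×2.75 / 20.5 = 1.476 in from the vertical weld.
Polar moment about centroid: J = I_x + I_y = [9.5³/12 + 2×5.5×4.75²] + [9.5×1.476² + 2(5.5³/12 + 5.5×1.274²)] = 385.9 in³.
Direct shear f_v = P/L_w = 38.9 / 20.5 = 1.898 kip/in (vertical).
Torsion M = P·e = 38.9 × 5 = 194.5 kip·in.
Critical point at (x, y) = (4.024, 4.75) from centroid. f_tx = M·y/J = 2.394 kip/in; f_ty = M·x/J = 2.028 kip/in.
Resultant f_max = √[f_tx² + (f_v + f_ty)²] = √[2.394² + (1.898 + 2.028)²] = 4.598 kip/in.
Capacity per unit length: r_n/Ω = (1/2.0) × 0.6 × 60 × (0.707 × 0.3125) = 3.977 kip/in.
4.598 > 3.977 → NOT adequate.

f_max ≈ 4.6 kip/in; NOT adequate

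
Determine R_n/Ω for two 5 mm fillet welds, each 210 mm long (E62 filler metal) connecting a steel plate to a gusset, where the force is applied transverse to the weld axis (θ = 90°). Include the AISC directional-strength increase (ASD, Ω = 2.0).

E62XX → F_EXX = 620 MPa.
t_e = 0.707 × 5 = 3.535 mm; A_we = 3.535 × 420 = 1485 mm².
Directional factor: 1.0 + 0.5 sin^1.5(90°) = 1.5.
F_nw = 0.6 × 620 × 1.5 = 558 MPa.
R_n/Ω = (558 × 1485) / 2.0 × 10⁻³ = 414.2 kN.

R_n/Ω ≈ 414 kN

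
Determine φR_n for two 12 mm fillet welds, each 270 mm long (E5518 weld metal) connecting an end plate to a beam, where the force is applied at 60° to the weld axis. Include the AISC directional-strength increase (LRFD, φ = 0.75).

φR_n ≈ 1590 kN

E55XX → F_EXX = 550 MPa.
t_e = 0.707 × 12 = 8.484 mm; A_we = 8.484 × 540 = 4581 mm².
Directional factor: 1.0 + 0.5 sin^1.5(60°) = 1.403.
F_nw = 0.6 × 550 × 1.403 = 463 MPa.
φR_n = 0.75 × 463 × 4581 × 10⁻³ = 1591 kN.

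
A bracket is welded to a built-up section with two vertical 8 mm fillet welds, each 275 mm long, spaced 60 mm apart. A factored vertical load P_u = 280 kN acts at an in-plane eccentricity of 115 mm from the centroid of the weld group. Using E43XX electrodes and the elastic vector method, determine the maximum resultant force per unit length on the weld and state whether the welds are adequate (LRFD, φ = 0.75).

E43XX → F_EXX = 430 MPa.
Total weld length L_w = 550 mm. Treat welds as unit-width lines.
Polar moment about centroid: J = 2[d³/12 + d(b/2)²] = 2[275³/12 + 275×30²] = 3961000 mm³.
Direct shear f_v = P/L_w = 280×10³ / 550 = 509.1 N/mm (vertical).
Torsion M = P·e = 280×10³ × 115 = 32200000 N·mm.
Critical point at (x, y) = (30, 137.5) from centroid. f_tx = M·y/J = 1118 N/mm; f_ty = M·x/J = 243.9 N/mm.
Resultant f_max = √[f_tx² + (f_v + f_ty)²] = √[1118² + (509.1 + 243.9)²] = 1348 N/mm.
Capacity per unit length: φr_n = 0.75 × 0.6 × 430 × (0.707 × 8) = 1094 N/mm.
1348 > 1094 → NOT adequate.

f_max ≈ 1350 N/mm; NOT adequate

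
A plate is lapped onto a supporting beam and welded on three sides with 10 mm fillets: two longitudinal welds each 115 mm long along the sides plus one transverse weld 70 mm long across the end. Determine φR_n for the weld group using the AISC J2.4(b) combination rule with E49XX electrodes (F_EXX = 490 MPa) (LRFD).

φR_n ≈ 468 kN

t_e = 0.707 × 10 = 7.07 mm.
R_nwl = 0.6 × 490 × 7.07 × 230 × 10⁻³ = 478.1 kN (longitudinal, 2 welds).
R_nwt = 0.6 × 490 × 7.07 × 70 × 10⁻³ = 145.5 kN (transverse, base value).
(i) R_nwl + R_nwt = 623.6 kN; (ii) 0.85 R_nwl + 1.5 R_nwt = 624.6 kN.
R_n = max = 624.6 kN [governs: (ii)]; φR_n = 468.5 kN.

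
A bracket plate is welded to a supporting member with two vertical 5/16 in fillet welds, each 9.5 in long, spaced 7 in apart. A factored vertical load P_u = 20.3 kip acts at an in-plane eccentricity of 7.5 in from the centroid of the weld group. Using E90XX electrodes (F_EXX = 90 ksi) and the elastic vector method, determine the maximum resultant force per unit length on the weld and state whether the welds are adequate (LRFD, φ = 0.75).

f_max ≈ 3.15 kip/in; adequate

Total weld length L_w = 19 in. Treat welds as unit-width lines.
Polar moment about centroid: J = 2[d³/12 + d(b/2)²] = 2[9.5³/12 + 9.5×3.5²] = 375.6 in³.
Direct shear f_v = P/L_w = 20.3 / 19 = 1.068 kip/in (vertical).
Torsion M = P·e = 20.3 × 7.5 = 152.25 kip·in.
Critical point at (x, y) = (3.5, 4.75) from centroid. f_tx = M·y/J = 1.925 kip/in; f_ty = M·x/J = 1.419 kip/in.
Resultant f_max = √[f_tx² + (f_v + f_ty)²] = √[1.925² + (1.068 + 1.419)²] = 3.145 kip/in.
Capacity per unit length: φr_n = 0.75 × 0.6 × 90 × (0.707 × 0.3125) = 8.948 kip/in.
3.145 ≤ 8.948 → adequate.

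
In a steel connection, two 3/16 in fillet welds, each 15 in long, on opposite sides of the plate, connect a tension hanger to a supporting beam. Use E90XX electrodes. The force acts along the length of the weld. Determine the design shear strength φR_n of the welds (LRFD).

φR_n ≈ 161 kips

E90XX → F_EXX = 90 ksi.
Effective throat t_e = 0.707 × 0.1875 = 0.1326 in.
Total length L = 30 in; A_we = 0.1326 × 30 = 3.977 in².
F_nw = 0.6 F_EXX = 0.6 × 90 = 54 ksi.
φR_n = 0.75 × 54 × 3.977 = 161.1 kips.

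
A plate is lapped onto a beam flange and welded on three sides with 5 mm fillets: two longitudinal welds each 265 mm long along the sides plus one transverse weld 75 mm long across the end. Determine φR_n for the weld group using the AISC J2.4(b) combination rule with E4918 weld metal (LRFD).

φR_n ≈ 472 kN

E49XX → F_EXX = 490 MPa.
t_e = 0.707 × 5 = 3.535 mm.
R_nwl = 0.6 × 490 × 3.535 × 530 × 10⁻³ = 550.8 kN (longitudinal, 2 welds).
R_nwt = 0.6 × 490 × 3.535 × 75 × 10⁻³ = 77.95 kN (transverse, base value).
(i) R_nwl + R_nwt = 628.8 kN; (ii) 0.85 R_nwl + 1.5 R_nwt = 585.1 kN.
R_n = max = 628.8 kN [governs: (i)]; φR_n = 471.6 kN.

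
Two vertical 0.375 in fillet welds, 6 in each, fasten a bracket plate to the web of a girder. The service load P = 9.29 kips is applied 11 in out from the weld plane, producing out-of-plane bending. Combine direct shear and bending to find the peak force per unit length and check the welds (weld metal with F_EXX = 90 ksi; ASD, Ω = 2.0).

L_w = 2 × 6 = 12 in; section modulus (unit throat) S = 2 × L²/6 = 12 in².
Direct shear f_v = P/L_w = 9.29/12 = 0.7742 kip/in.
Moment M = P × e = 9.29 × 11 = 102.19 kip·in; bending f_b = M/S = 8.516 kip/in.
f_max = √(f_v² + f_b²) = √(0.7742² + 8.516²) = 8.551 kip/in.
r_n/Ω = (1/2.0) × 0.6 × 90 × (0.707 × 0.375) = 7.158 kip/in → NOT adequate.

f_max ≈ 8.55 kip/in; NOT adequate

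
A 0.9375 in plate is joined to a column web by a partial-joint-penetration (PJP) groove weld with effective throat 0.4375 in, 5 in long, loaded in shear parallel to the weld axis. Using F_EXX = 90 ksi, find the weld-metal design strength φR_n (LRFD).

φR_n ≈ 88.6 kips

Effective throat (given) t_e = 0.4375 in.
A_we = 0.4375 × 5 = 2.188 in².
F_nw = 0.6 F_EXX = 54 ksi.
φR_n = 0.75 × 54 × 2.188 = 88.59 kips.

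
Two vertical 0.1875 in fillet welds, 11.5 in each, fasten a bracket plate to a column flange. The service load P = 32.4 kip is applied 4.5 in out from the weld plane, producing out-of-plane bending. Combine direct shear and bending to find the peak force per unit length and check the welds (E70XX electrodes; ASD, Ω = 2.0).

f_max ≈ 3.59 kip/in; NOT adequate

E70XX → F_EXX = 70 ksi.
L_w = 2 × 11.5 = 23 in; section modulus (unit throat) S = 2 × L²/6 = 44.08 in².
Direct shear f_v = P/L_w = 32.4/23 = 1.409 kip/in.
Moment M = P × e = 32.4 × 4.5 = 145.8 kip·in; bending f_b = M/S = 3.307 kip/in.
f_max = √(f_v² + f_b²) = √(1.409² + 3.307²) = 3.595 kip/in.
r_n/Ω = (1/2.0) × 0.6 × 70 × (0.707 × 0.1875) = 2.784 kip/in → NOT adequate.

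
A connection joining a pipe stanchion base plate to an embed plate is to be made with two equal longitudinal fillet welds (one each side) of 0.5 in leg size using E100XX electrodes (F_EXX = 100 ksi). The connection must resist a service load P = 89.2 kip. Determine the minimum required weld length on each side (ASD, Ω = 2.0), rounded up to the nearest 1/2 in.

L = 4.5 in on each side

Throat t_e = 0.707 × 0.5 = 0.3535 in.
r_n/Ω = (0.6 × 100 × 0.3535) / 2.0 = 10.6 kip/in.
L_req = P / (r_n/Ω) = 89.2 / 10.6 = 8.411 in total.
Per side: 8.411 / 2 = 4.206 in.
Round up → use L = 4.5 in on each side.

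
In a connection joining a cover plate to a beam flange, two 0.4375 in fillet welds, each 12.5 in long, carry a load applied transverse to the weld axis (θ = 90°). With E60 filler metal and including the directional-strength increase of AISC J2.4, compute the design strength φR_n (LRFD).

E60XX → F_EXX = 60 ksi.
t_e = 0.707 × 0.4375 = 0.3093 in; A_we = 0.3093 × 25 = 7.733 in².
Directional factor: 1.0 + 0.5 sin^1.5(90°) = 1.5.
F_nw = 0.6 × 60 × 1.5 = 54 ksi.
φR_n = 0.75 × 54 × 7.733 = 313.2 kip.

φR_n ≈ 313 kip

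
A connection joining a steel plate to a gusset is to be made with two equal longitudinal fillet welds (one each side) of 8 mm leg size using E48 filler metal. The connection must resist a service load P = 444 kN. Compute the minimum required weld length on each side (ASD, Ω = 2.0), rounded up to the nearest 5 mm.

E48XX → F_EXX = 480 MPa.
Throat t_e = 0.707 × 8 = 5.656 mm.
r_n/Ω = (0.6 × 480 × 5.656) / 2.0 = 814.5 N/mm = 0.8145 kN/mm.
L_req = P / (r_n/Ω) = 444 / 0.8145 = 545.1 mm total.
Per side: 545.1 / 2 = 272.6 mm.
Round up → use L = 275 mm on each side.

L = 275 mm on each side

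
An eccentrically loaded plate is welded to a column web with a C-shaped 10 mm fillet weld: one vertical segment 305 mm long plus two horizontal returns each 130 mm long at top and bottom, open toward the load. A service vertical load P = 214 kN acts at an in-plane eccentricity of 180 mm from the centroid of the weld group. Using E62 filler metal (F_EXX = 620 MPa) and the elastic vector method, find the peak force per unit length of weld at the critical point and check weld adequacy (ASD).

Total weld length L_w = 565 mm. Treat welds as unit-width lines.
Centroid: x̄ = 2×130×65 / 565 = 29.91 mm from the vertical weld.
Polar moment about centroid: J = I_x + I_y = [305³/12 + 2×130×152.5²] + [305×29.91² + 2(130³/12 + 130×35.09²)] = 9370000 mm³.
Direct shear f_v = P/L_w = 214×10³ / 565 = 378.8 N/mm (vertical).
Torsion M = P·e = 214×10³ × 180 = 38520000 N·mm.
Critical point at (x, y) = (100.1, 152.5) from centroid. f_tx = M·y/J = 626.9 N/mm; f_ty = M·x/J = 411.5 N/mm.
Resultant f_max = √[f_tx² + (f_v + f_ty)²] = √[626.9² + (378.8 + 411.5)²] = 1009 N/mm.
Capacity per unit length: r_n/Ω = (1/2.0) × 0.6 × 620 × (0.707 × 10) = 1315 N/mm.
1009 ≤ 1315 → adequate.

f_max ≈ 1010 N/mm; adequate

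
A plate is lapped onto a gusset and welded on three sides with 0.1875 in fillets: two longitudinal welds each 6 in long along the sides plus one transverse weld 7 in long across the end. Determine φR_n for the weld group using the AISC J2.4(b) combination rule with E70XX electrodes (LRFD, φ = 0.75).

E70XX → F_EXX = 70 ksi.
t_e = 0.707 × 0.1875 = 0.1326 in.
R_nwl = 0.6 × 70 × 0.1326 × 12 = 66.81 kips (longitudinal, 2 welds).
R_nwt = 0.6 × 70 × 0.1326 × 7 = 38.97 kips (transverse, base value).
(i) R_nwl + R_nwt = 105.8 kips; (ii) 0.85 R_nwl + 1.5 R_nwt = 115.2 kips.
R_n = max = 115.2 kips [governs: (ii)]; φR_n = 86.44 kips.

φR_n ≈ 86.4 kips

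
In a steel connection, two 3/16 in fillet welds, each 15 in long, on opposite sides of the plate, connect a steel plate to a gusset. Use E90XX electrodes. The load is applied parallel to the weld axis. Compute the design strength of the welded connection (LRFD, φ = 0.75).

φR_n ≈ 161 kips

E90XX → F_EXX = 90 ksi.
Effective throat t_e = 0.707 × 0.1875 = 0.1326 in.
Total length L = 30 in; A_we = 0.1326 × 30 = 3.977 in².
F_nw = 0.6 F_EXX = 0.6 × 90 = 54 ksi.
φR_n = 0.75 × 54 × 3.977 = 161.1 kips.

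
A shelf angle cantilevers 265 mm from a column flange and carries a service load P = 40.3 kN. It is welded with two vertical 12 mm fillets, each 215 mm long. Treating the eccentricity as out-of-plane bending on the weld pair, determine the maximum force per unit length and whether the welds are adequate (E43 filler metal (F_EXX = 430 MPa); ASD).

f_max ≈ 699 N/mm; adequate

L_w = 2 × 215 = 430 mm; section modulus (unit throat) S = 2 × L²/6 = 15410 mm².
Direct shear f_v = P/L_w = 40.3×10³/430 = 93.72 N/mm.
Moment M = P × e = 40.3×10³ × 265 = 10680000 N·mm; bending f_b = M/S = 693.1 N/mm.
f_max = √(f_v² + f_b²) = √(93.72² + 693.1²) = 699.4 N/mm.
r_n/Ω = (1/2.0) × 0.6 × 430 × (0.707 × 12) = 1094 N/mm → adequate.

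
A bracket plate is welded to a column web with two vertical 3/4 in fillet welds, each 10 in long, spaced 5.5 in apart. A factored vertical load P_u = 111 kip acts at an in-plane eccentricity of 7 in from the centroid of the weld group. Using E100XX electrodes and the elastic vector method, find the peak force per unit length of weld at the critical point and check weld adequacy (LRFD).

E100XX → F_EXX = 100 ksi.
Total weld length L_w = 20 in. Treat welds as unit-width lines.
Polar moment about centroid: J = 2[d³/12 + d(b/2)²] = 2[10³/12 + 10×2.75²] = 317.9 in³.
Direct shear f_v = P/L_w = 111 / 20 = 5.55 kip/in (vertical).
Torsion M = P·e = 111 × 7 = 777 kip·in.
Critical point at (x, y) = (2.75, 5) from centroid. f_tx = M·y/J = 12.22 kip/in; f_ty = M·x/J = 6.721 kip/in.
Resultant f_max = √[f_tx² + (f_v + f_ty)²] = √[12.22² + (5.55 + 6.721)²] = 17.32 kip/in.
Capacity per unit length: φr_n = 0.75 × 0.6 × 100 × (0.707 × 0.75) = 23.86 kip/in.
17.32 ≤ 23.86 → adequate.

f_max ≈ 17.3 kip/in; adequate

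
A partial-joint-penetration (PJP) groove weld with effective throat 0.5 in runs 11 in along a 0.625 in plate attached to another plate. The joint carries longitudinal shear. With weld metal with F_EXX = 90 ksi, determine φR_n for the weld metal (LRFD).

Effective throat (given) t_e = 0.5 in.
A_we = 0.5 × 11 = 5.5 in².
F_nw = 0.6 F_EXX = 54 ksi.
φR_n = 0.75 × 54 × 5.5 = 222.8 kip.

φR_n ≈ 223 kip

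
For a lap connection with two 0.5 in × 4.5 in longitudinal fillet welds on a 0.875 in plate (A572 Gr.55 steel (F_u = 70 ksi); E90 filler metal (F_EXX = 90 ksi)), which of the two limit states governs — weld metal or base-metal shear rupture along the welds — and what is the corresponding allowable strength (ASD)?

R_n/Ω ≈ 85.9 kips (weld metal governs)

t_e = 0.707 × 0.5 = 0.3535 in; L = 9 in.
Weld metal: R_n/Ω = (1/2.0) × 0.6 × 90 × 0.3535 × 9 = 85.9 kips.
Base metal (shear rupture): R_n/Ω = (1/2.0) × 0.6 × 70 × 0.875 × 9 = 165.4 kips.
Governing: weld metal.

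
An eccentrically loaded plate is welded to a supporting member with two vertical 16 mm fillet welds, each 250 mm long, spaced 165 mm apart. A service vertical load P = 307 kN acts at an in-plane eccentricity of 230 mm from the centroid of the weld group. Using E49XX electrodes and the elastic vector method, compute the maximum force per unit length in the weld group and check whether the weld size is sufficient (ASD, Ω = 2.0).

f_max ≈ 2160 N/mm; NOT adequate

E49XX → F_EXX = 490 MPa.
Total weld length L_w = 500 mm. Treat welds as unit-width lines.
Polar moment about centroid: J = 2[d³/12 + d(b/2)²] = 2[250³/12 + 250×82.5²] = 6007000 mm³.
Direct shear f_v = P/L_w = 307×10³ / 500 = 614 N/mm (vertical).
Torsion M = P·e = 307×10³ × 230 = 70610000 N·mm.
Critical point at (x, y) = (82.5, 125) from centroid. f_tx = M·y/J = 1469 N/mm; f_ty = M·x/J = 969.7 N/mm.
Resultant f_max = √[f_tx² + (f_v + f_ty)²] = √[1469² + (614 + 969.7)²] = 2160 N/mm.
Capacity per unit length: r_n/Ω = (1/2.0) × 0.6 × 490 × (0.707 × 16) = 1663 N/mm.
2160 > 1663 → NOT adequate.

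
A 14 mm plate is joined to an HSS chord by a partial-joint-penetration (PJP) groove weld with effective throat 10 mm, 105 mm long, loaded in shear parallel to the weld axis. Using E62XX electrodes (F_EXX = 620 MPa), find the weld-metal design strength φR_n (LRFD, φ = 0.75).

Effective throat (given) t_e = 10 mm.
A_we = 10 × 105 = 1050 mm².
F_nw = 0.6 F_EXX = 372 MPa.
φR_n = 0.75 × 372 × 1050 × 10⁻³ = 293 kN.

φR_n ≈ 293 kN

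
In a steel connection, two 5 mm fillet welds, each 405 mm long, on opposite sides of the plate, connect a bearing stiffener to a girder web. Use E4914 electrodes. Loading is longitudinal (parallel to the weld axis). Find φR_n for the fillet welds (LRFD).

E49XX → F_EXX = 490 MPa.
Effective throat t_e = 0.707 × 5 = 3.535 mm.
Total length L = 810 mm; A_we = 3.535 × 810 = 2863 mm².
F_nw = 0.6 F_EXX = 0.6 × 490 = 294 MPa.
φR_n = 0.75 × 294 × 2863 × 10⁻³ = 631.4 kN.

φR_n ≈ 631 kN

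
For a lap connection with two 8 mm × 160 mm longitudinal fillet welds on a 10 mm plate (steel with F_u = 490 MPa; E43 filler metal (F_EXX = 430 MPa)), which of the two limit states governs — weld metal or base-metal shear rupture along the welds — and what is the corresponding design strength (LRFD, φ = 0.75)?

φR_n ≈ 350 kN (weld metal governs)

t_e = 0.707 × 8 = 5.656 mm; L = 320 mm.
Weld metal: φR_n = 0.75 × 0.6 × 430 × 5.656 × 320 × 10⁻³ = 350.2 kN.
Base metal (shear rupture): φR_n = 0.75 × 0.6 × 490 × 10 × 320 × 10⁻³ = 705.6 kN.
Governing: weld metal.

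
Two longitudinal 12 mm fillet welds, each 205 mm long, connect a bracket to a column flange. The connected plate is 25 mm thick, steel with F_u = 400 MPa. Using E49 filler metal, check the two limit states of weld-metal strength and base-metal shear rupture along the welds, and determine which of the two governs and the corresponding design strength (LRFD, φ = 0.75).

φR_n ≈ 767 kN (weld metal governs)

E49XX → F_EXX = 490 MPa.
t_e = 0.707 × 12 = 8.484 mm; L = 410 mm.
Weld metal: φR_n = 0.75 × 0.6 × 490 × 8.484 × 410 × 10⁻³ = 767 kN.
Base metal (shear rupture): φR_n = 0.75 × 0.6 × 400 × 25 × 410 × 10⁻³ = 1845 kN.
Governing: weld metal.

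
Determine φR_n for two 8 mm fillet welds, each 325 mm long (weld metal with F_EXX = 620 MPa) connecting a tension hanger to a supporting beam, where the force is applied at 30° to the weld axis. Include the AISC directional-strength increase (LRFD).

φR_n ≈ 1210 kN

t_e = 0.707 × 8 = 5.656 mm; A_we = 5.656 × 650 = 3676 mm².
Directional factor: 1.0 + 0.5 sin^1.5(30°) = 1.177.
F_nw = 0.6 × 620 × 1.177 = 437.8 MPa.
φR_n = 0.75 × 437.8 × 3676 × 10⁻³ = 1207 kN.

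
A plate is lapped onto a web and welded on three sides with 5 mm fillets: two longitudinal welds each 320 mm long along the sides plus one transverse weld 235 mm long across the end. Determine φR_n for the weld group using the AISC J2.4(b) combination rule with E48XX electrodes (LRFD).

φR_n ≈ 685 kN

E48XX → F_EXX = 480 MPa.
t_e = 0.707 × 5 = 3.535 mm.
R_nwl = 0.6 × 480 × 3.535 × 640 × 10⁻³ = 651.6 kN (longitudinal, 2 welds).
R_nwt = 0.6 × 480 × 3.535 × 235 × 10⁻³ = 239.2 kN (transverse, base value).
(i) R_nwl + R_nwt = 890.8 kN; (ii) 0.85 R_nwl + 1.5 R_nwt = 912.7 kN.
R_n = max = 912.7 kN [governs: (ii)]; φR_n = 684.5 kN.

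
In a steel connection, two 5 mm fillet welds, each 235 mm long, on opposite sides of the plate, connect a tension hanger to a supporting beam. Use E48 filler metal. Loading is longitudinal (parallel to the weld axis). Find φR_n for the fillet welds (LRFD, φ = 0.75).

E48XX → F_EXX = 480 MPa.
Effective throat t_e = 0.707 × 5 = 3.535 mm.
Total length L = 470 mm; A_we = 3.535 × 470 = 1661 mm².
F_nw = 0.6 F_EXX = 0.6 × 480 = 288 MPa.
φR_n = 0.75 × 288 × 1661 × 10⁻³ = 358.9 kN.

φR_n ≈ 359 kN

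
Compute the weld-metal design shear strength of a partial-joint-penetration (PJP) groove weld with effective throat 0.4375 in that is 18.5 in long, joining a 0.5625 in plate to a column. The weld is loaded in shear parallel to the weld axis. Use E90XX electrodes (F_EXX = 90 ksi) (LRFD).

φR_n ≈ 328 kips

Effective throat (given) t_e = 0.4375 in.
A_we = 0.4375 × 18.5 = 8.094 in².
F_nw = 0.6 F_EXX = 54 ksi.
φR_n = 0.75 × 54 × 8.094 = 327.8 kips.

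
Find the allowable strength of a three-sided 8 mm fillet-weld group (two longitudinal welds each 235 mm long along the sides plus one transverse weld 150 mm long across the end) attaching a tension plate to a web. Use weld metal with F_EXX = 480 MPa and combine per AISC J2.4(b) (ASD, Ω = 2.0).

t_e = 0.707 × 8 = 5.656 mm.
R_nwl = 0.6 × 480 × 5.656 × 470 × 10⁻³ = 765.6 kN (longitudinal, 2 welds).
R_nwt = 0.6 × 480 × 5.656 × 150 × 10⁻³ = 244.3 kN (transverse, base value).
(i) R_nwl + R_nwt = 1010 kN; (ii) 0.85 R_nwl + 1.5 R_nwt = 1017 kN.
R_n = max = 1017 kN [governs: (ii)]; R_n/Ω = 508.6 kN.

R_n/Ω ≈ 509 kN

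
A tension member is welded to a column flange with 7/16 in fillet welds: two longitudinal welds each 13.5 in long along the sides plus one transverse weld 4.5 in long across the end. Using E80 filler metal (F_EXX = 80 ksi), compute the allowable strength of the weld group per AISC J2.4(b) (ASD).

t_e = 0.707 × 0.4375 = 0.3093 in.
R_nwl = 0.6 × 80 × 0.3093 × 27 = 400.9 kip (longitudinal, 2 welds).
R_nwt = 0.6 × 80 × 0.3093 × 4.5 = 66.81 kip (transverse, base value).
(i) R_nwl + R_nwt = 467.7 kip; (ii) 0.85 R_nwl + 1.5 R_nwt = 441 kip.
R_n = max = 467.7 kip [governs: (i)]; R_n/Ω = 233.8 kip.

R_n/Ω ≈ 234 kip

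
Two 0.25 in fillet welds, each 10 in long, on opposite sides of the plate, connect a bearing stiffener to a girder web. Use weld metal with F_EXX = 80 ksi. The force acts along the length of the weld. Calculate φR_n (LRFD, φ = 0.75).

φR_n ≈ 127 kips

Effective throat t_e = 0.707 × 0.25 = 0.1767 in.
Total length L = 20 in; A_we = 0.1767 × 20 = 3.535 in².
F_nw = 0.6 F_EXX = 0.6 × 80 = 48 ksi.
φR_n = 0.75 × 48 × 3.535 = 127.3 kips.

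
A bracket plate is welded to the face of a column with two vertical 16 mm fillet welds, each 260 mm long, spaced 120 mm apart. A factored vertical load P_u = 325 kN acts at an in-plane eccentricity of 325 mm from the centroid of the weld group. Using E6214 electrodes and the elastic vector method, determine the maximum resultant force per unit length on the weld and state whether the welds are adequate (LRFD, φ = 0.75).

E62XX → F_EXX = 620 MPa.
Total weld length L_w = 520 mm. Treat welds as unit-width lines.
Polar moment about centroid: J = 2[d³/12 + d(b/2)²] = 2[260³/12 + 260×60²] = 4801000 mm³.
Direct shear f_v = P/L_w = 325×10³ / 520 = 625 N/mm (vertical).
Torsion M = P·e = 325×10³ × 325 = 105620000 N·mm.
Critical point at (x, y) = (60, 130) from centroid. f_tx = M·y/J = 2860 N/mm; f_ty = M·x/J = 1320 N/mm.
Resultant f_max = √[f_tx² + (f_v + f_ty)²] = √[2860² + (625 + 1320)²] = 3459 N/mm.
Capacity per unit length: φr_n = 0.75 × 0.6 × 620 × (0.707 × 16) = 3156 N/mm.
3459 > 3156 → NOT adequate.

f_max ≈ 3460 N/mm; NOT adequate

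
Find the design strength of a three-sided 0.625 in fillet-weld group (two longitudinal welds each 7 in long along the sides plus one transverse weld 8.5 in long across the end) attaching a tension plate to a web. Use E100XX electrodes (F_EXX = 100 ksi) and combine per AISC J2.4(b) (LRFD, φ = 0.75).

φR_n ≈ 490 kips

t_e = 0.707 × 0.625 = 0.4419 in.
R_nwl = 0.6 × 100 × 0.4419 × 14 = 371.2 kips (longitudinal, 2 welds).
R_nwt = 0.6 × 100 × 0.4419 × 8.5 = 225.4 kips (transverse, base value).
(i) R_nwl + R_nwt = 596.5 kips; (ii) 0.85 R_nwl + 1.5 R_nwt = 653.5 kips.
R_n = max = 653.5 kips [governs: (ii)]; φR_n = 490.1 kips.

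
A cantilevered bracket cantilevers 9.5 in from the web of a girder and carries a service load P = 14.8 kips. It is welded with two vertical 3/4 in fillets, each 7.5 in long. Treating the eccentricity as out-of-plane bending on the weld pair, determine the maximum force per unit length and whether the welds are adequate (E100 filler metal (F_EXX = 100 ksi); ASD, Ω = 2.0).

f_max ≈ 7.56 kip/in; adequate

L_w = 2 × 7.5 = 15 in; section modulus (unit throat) S = 2 × L²/6 = 18.75 in².
Direct shear f_v = P/L_w = 14.8/15 = 0.9867 kip/in.
Moment M = P × e = 14.8 × 9.5 = 140.6 kip·in; bending f_b = M/S = 7.499 kip/in.
f_max = √(f_v² + f_b²) = √(0.9867² + 7.499²) = 7.563 kip/in.
r_n/Ω = (1/2.0) × 0.6 × 100 × (0.707 × 0.75) = 15.91 kip/in → adequate.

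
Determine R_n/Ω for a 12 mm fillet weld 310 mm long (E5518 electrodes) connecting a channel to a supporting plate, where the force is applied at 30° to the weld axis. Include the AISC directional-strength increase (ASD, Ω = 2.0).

E55XX → F_EXX = 550 MPa.
t_e = 0.707 × 12 = 8.484 mm; A_we = 8.484 × 310 = 2630 mm².
Directional factor: 1.0 + 0.5 sin^1.5(30°) = 1.177.
F_nw = 0.6 × 550 × 1.177 = 388.3 MPa.
R_n/Ω = (388.3 × 2630) / 2.0 × 10⁻³ = 510.7 kN.

R_n/Ω ≈ 511 kN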